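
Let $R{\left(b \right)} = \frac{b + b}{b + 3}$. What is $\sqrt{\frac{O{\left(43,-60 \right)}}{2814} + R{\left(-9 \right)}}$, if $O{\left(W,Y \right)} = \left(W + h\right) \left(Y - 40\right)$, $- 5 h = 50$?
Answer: $\frac{\sqrt{401933}}{469} \approx 1.3518$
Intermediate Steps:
$h = -10$ ($h = \left(- \frac{1}{5}\right) 50 = -10$)
$O{\left(W,Y \right)} = \left(-40 + Y\right) \left(-10 + W\right)$ ($O{\left(W,Y \right)} = \left(W - 10\right) \left(Y - 40\right) = \left(-10 + W\right) \left(-40 + Y\right) = \left(-40 + Y\right) \left(-10 + W\right)$)
$R{\left(b \right)} = \frac{2 b}{3 + b}$
$\sqrt{\frac{O{\left(43,-60 \right)}}{2814} + R{\left(-9 \right)}} = \sqrt{\frac{400 - 1720 - -600 + 43 \left(-60\right)}{2814} + 2 \left(-9\right) \frac{1}{3 - 9}} = \sqrt{\left(400 - 1720 + 600 - 2580\right) \frac{1}{2814} + 2 \left(-9\right) \frac{1}{-6}} = \sqrt{\left(-3300\right) \frac{1}{2814} + 2 \left(-9\right) \left(- \frac{1}{6}\right)} = \sqrt{- \frac{550}{469} + 3} = \sqrt{\frac{857}{469}} = \frac{\sqrt{401933}}{469}$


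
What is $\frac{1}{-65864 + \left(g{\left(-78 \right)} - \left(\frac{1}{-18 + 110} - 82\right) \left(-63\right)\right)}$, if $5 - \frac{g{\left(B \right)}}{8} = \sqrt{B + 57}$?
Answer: $- \frac{600853564}{42654194429905} + \frac{67712 i \sqrt{21}}{42654194429905} \approx -1.4087 \cdot 10^{-5} + 7.2747 \cdot 10^{-9} i$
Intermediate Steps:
$g{\left(B \right)} = 40 - 8 \sqrt{57 + B}$ ($g{\left(B \right)} = 40 - 8 \sqrt{B + 57} = 40 - 8 \sqrt{57 + B}$)
$\frac{1}{-65864 + \left(g{\left(-78 \right)} - \left(\frac{1}{-18 + 110} - 82\right) \left(-63\right)\right)} = \frac{1}{-65864 - \left(-40 + 8 \sqrt{57 - 78} + \left(\frac{1}{-18 + 110} - 82\right) \left(-63\right)\right)} = \frac{1}{-65864 - \left(-40 + \left(\frac{1}{92} - 82\right) \left(-63\right) + 8 i \sqrt{21}\right)} = \frac{1}{-65864 - \left(-40 + \frac{475209}{92} + 8 i \sqrt{21}\right)} = \frac{1}{-65864 + \left(\left(40 - 8 i \sqrt{21}\right) - \frac{475209}{92}\right)} = \frac{1}{-65864 - \left(\frac{471529}{92} + 8 i \sqrt{21}\right)} = \frac{1}{- \frac{6531017}{92} - 8 i \sqrt{21}}$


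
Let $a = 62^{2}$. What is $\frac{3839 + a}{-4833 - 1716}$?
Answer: $- \frac{2561}{2183} \approx -1.1732$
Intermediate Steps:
$a = 3844$
$\frac{3839 + a}{-4833 - 1716} = \frac{3839 + 3844}{-4833 - 1716} = \frac{7683}{-4833 - 1716} = \frac{7683}{-6549} = 7683 \left(- \frac{1}{6549}\right) = - \frac{2561}{2183}$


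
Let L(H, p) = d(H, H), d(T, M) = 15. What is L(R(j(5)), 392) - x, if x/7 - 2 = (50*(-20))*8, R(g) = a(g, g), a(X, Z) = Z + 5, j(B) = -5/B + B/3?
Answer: 56001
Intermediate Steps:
j(B) = -5/B + B/3 (j(B) = -5/B + B*(⅓) = -5/B + B/3)
a(X, Z) = 5 + Z
R(g) = 5 + g
L(H, p) = 15
x = -55986 (x = 14 + 7*((50*(-20))*8) = 14 + 7*(-1000*8) = 14 + 7*(-8000) = 14 - 56000 = -55986)
L(R(j(5)), 392) - x = 15 - 1*(-55986) = 15 + 55986 = 56001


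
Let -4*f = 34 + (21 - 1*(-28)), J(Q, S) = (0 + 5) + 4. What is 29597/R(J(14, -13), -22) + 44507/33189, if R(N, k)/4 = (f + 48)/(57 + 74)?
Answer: 128685474386/3617601 ≈ 35572.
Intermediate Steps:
J(Q, S) = 9 (J(Q, S) = 5 + 4 = 9)
f = -83/4 (f = -(34 + (21 - 1*(-28)))/4 = -(34 + (21 + 28))/4 = -(34 + 49)/4 = -¼*83 = -83/4 ≈ -20.750)
R(N, k) = 109/131 (R(N, k) = 4*((-83/4 + 48)/(57 + 74)) = 4*((109/4)/131) = 4*((109/4)*(1/131)) = 4*(109/524) = 109/131)
29597/R(J(14, -13), -22) + 44507/33189 = 29597/(109/131) + 44507/33189 = 29597*(131/109) + 44507*(1/33189) = 3877207/109 + 44507/33189 = 128685474386/3617601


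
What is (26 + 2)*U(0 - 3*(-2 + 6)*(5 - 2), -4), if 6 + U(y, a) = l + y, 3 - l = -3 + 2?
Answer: -1064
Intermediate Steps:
l = 4 (l = 3 - (-3 + 2) = 3 - 1*(-1) = 3 + 1 = 4)
U(y, a) = -2 + y (U(y, a) = -6 + (4 + y) = -2 + y)
(26 + 2)*U(0 - 3*(-2 + 6)*(5 - 2), -4) = (26 + 2)*(-2 + (0 - 3*(-2 + 6)*(5 - 2))) = 28*(-2 + (0 - 12*3)) = 28*(-2 + (0 - 3*12)) = 28*(-2 + (0 - 36)) = 28*(-2 - 36) = 28*(-38) = -1064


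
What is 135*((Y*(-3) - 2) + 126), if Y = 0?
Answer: 16740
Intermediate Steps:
135*((Y*(-3) - 2) + 126) = 135*((0*(-3) - 2) + 126) = 135*((0 - 2) + 126) = 135*(-2 + 126) = 135*124 = 16740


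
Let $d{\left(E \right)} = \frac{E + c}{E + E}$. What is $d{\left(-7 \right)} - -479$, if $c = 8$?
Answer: $\frac{6705}{14} \approx 478.93$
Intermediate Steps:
$d{\left(E \right)} = \frac{8 + E}{2 E}$ ($d{\left(E \right)} = \frac{E + 8}{E + E} = \frac{8 + E}{2 E}$)
$d{\left(-7 \right)} - -479 = \frac{8 - 7}{2 \left(-7\right)} - -479 = \frac{1}{2} \left(- \frac{1}{7}\right) 1 + 479 = - \frac{1}{14} + 479 = \frac{6705}{14}$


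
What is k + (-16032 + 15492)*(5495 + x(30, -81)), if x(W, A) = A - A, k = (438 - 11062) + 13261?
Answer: -2964663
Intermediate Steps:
k = 2637 (k = -10624 + 13261 = 2637)
x(W, A) = 0
k + (-16032 + 15492)*(5495 + x(30, -81)) = 2637 + (-16032 + 15492)*(5495 + 0) = 2637 - 540*5495 = 2637 - 2967300 = -2964663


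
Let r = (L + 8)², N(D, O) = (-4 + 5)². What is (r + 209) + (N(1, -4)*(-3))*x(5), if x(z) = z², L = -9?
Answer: 135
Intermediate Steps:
N(D, O) = 1 (N(D, O) = 1² = 1)
r = 1 (r = (-9 + 8)² = (-1)² = 1)
(r + 209) + (N(1, -4)*(-3))*x(5) = (1 + 209) + (1*(-3))*5² = 210 - 3*25 = 210 - 75 = 135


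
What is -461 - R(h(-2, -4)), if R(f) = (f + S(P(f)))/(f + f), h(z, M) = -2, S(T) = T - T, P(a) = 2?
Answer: -923/2 ≈ -461.50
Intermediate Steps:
S(T) = 0
R(f) = 1/2 (R(f) = (f + 0)/(f + f) = f/((2*f)) = f*(1/(2*f)) = 1/2)
-461 - R(h(-2, -4)) = -461 - 1*1/2 = -461 - 1/2 = -923/2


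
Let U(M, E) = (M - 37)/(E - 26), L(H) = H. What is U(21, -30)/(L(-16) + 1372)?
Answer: 1/4746 ≈ 0.00021070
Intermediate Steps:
U(M, E) = (-37 + M)/(-26 + E)
U(21, -30)/(L(-16) + 1372) = ((-37 + 21)/(-26 - 30))/(-16 + 1372) = (-16/(-56))/1356 = (-1/56*(-16))/1356 = (1/1356)*(2/7) = 1/4746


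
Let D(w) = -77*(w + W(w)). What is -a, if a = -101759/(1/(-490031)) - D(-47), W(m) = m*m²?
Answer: -49857066539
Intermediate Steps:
W(m) = m³
D(w) = -77*w - 77*w³ (D(w) = -77*(w + w³) = -77*w - 77*w³)
a = 49857066539 (a = -101759/(1/(-490031)) - 77*(-47)*(-1 - 1*(-47)²) = -101759/(-1/490031) - 77*(-47)*(-1 - 1*2209) = -101759*(-490031) - 77*(-47)*(-1 - 2209) = 49865064529 - 77*(-47)*(-2210) = 49865064529 - 1*7997990 = 49865064529 - 7997990 = 49857066539)
-a = -1*49857066539 = -49857066539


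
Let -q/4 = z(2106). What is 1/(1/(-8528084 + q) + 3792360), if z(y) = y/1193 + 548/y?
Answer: 10713236613236/40628450002570420731 ≈ 2.6369e-7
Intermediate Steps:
z(y) = 548/y + y/1193 (z(y) = y*(1/1193) + 548/y = y/1193 + 548/y = 548/y + y/1193)
q = -10178000/1256229 (q = -4*(548/2106 + (1/1193)*2106) = -4*(548*(1/2106) + 2106/1193) = -4*(274/1053 + 2106/1193) = -4*2544500/1256229 = -10178000/1256229 ≈ -8.1020)
1/(1/(-8528084 + q) + 3792360) = 1/(1/(-8528084 - 10178000/1256229) + 3792360) = 1/(1/(-10713236613236/1256229) + 3792360) = 1/(-1256229/10713236613236 + 3792360) = 1/(40628450002570420731/10713236613236) = 10713236613236/40628450002570420731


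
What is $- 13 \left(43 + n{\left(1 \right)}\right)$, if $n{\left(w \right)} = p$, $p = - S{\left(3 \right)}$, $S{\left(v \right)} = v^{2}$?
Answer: $-442$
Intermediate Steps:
$p = -9$ ($p = - 3^{2} = \left(-1\right) 9 = -9$)
$n{\left(w \right)} = -9$
$- 13 \left(43 + n{\left(1 \right)}\right) = - 13 \left(43 - 9\right) = \left(-13\right) 34 = -442$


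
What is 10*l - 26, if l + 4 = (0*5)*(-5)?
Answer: -66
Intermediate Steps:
l = -4 (l = -4 + (0*5)*(-5) = -4 + 0*(-5) = -4 + 0 = -4)
10*l - 26 = 10*(-4) - 26 = -40 - 26 = -66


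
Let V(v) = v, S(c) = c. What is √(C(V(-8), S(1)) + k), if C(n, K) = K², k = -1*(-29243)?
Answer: 2*√7311 ≈ 171.01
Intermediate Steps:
k = 29243
√(C(V(-8), S(1)) + k) = √(1² + 29243) = √(1 + 29243) = √29244 = 2*√7311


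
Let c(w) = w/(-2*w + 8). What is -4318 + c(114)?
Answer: -475037/110 ≈ -4318.5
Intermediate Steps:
c(w) = w/(8 - 2*w)
-4318 + c(114) = -4318 - 1*114/(-8 + 2*114) = -4318 - 1*114/(-8 + 228) = -4318 - 1*114/220 = -4318 - 1*114*1/220 = -4318 - 57/110 = -475037/110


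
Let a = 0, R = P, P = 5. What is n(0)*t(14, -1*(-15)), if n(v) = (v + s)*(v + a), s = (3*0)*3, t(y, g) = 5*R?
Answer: 0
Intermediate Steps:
R = 5
t(y, g) = 25 (t(y, g) = 5*5 = 25)
s = 0 (s = 0*3 = 0)
n(v) = v**2 (n(v) = (v + 0)*(v + 0) = v*v = v**2)
n(0)*t(14, -1*(-15)) = 0**2*25 = 0*25 = 0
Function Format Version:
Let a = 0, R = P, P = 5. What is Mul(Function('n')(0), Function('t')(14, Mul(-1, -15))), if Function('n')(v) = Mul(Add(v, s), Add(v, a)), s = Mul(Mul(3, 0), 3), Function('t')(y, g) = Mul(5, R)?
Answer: 0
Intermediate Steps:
R = 5
Function('t')(y, g) = 25 (Function('t')(y, g) = Mul(5, 5) = 25)
s = 0 (s = Mul(0, 3) = 0)
Function('n')(v) = Pow(v, 2) (Function('n')(v) = Mul(Add(v, 0), Add(v, 0)) = Mul(v, v) = Pow(v, 2))
Mul(Function('n')(0), Function('t')(14, Mul(-1, -15))) = Mul(Pow(0, 2), 25) = Mul(0, 25) = 0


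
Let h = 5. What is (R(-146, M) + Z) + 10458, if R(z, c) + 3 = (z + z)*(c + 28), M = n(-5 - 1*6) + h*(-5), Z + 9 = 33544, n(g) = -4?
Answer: 44282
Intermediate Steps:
Z = 33535 (Z = -9 + 33544 = 33535)
M = -29 (M = -4 + 5*(-5) = -4 - 25 = -29)
R(z, c) = -3 + 2*z*(28 + c) (R(z, c) = -3 + (z + z)*(c + 28) = -3 + (2*z)*(28 + c) = -3 + 2*z*(28 + c))
(R(-146, M) + Z) + 10458 = ((-3 + 56*(-146) + 2*(-29)*(-146)) + 33535) + 10458 = ((-3 - 8176 + 8468) + 33535) + 10458 = (289 + 33535) + 10458 = 33824 + 10458 = 44282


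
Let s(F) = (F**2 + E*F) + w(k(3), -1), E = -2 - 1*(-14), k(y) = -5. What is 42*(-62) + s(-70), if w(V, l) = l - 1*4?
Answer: 1451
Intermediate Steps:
w(V, l) = -4 + l (w(V, l) = l - 4 = -4 + l)
E = 12 (E = -2 + 14 = 12)
s(F) = -5 + F**2 + 12*F (s(F) = (F**2 + 12*F) + (-4 - 1) = (F**2 + 12*F) - 5 = -5 + F**2 + 12*F)
42*(-62) + s(-70) = 42*(-62) + (-5 + (-70)**2 + 12*(-70)) = -2604 + (-5 + 4900 - 840) = -2604 + 4055 = 1451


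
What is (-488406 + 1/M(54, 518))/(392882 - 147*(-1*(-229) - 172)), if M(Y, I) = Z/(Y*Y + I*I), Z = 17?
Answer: -8031662/6536551 ≈ -1.2287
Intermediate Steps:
M(Y, I) = 17/(I² + Y²) (M(Y, I) = 17/(Y*Y + I*I) = 17/(Y² + I²) = 17/(I² + Y²))
(-488406 + 1/M(54, 518))/(392882 - 147*(-1*(-229) - 172)) = (-488406 + 1/(17/(518² + 54²)))/(392882 - 147*(-1*(-229) - 172)) = (-488406 + 1/(17/(268324 + 2916)))/(392882 - 147*(229 - 172)) = (-488406 + 1/(17/271240))/(392882 - 147*57) = (-488406 + 1/(17*(1/271240)))/(392882 - 8379) = (-488406 + 1/(17/271240))/384503 = (-488406 + 271240/17)*(1/384503) = -8031662/17*1/384503 = -8031662/6536551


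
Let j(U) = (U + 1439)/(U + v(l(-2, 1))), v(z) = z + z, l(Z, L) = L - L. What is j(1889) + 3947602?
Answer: 7457023506/1889 ≈ 3.9476e+6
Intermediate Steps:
l(Z, L) = 0
v(z) = 2*z
j(U) = (1439 + U)/U (j(U) = (U + 1439)/(U + 2*0) = (1439 + U)/(U + 0) = (1439 + U)/U)
j(1889) + 3947602 = (1439 + 1889)/1889 + 3947602 = (1/1889)*3328 + 3947602 = 3328/1889 + 3947602 = 7457023506/1889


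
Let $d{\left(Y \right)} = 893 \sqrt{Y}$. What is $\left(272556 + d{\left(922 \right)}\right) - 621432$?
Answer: $-348876 + 893 \sqrt{922} \approx -3.2176 \cdot 10^{5}$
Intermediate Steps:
$\left(272556 + d{\left(922 \right)}\right) - 621432 = \left(272556 + 893 \sqrt{922}\right) - 621432 = -348876 + 893 \sqrt{922}$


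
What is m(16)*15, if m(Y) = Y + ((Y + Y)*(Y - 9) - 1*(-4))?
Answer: 3660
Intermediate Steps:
m(Y) = 4 + Y + 2*Y*(-9 + Y) (m(Y) = Y + ((2*Y)*(-9 + Y) + 4) = Y + (2*Y*(-9 + Y) + 4) = Y + (4 + 2*Y*(-9 + Y)) = 4 + Y + 2*Y*(-9 + Y))
m(16)*15 = (4 - 17*16 + 2*16²)*15 = (4 - 272 + 2*256)*15 = (4 - 272 + 512)*15 = 244*15 = 3660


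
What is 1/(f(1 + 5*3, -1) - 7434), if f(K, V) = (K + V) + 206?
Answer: -1/7213 ≈ -0.00013864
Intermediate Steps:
f(K, V) = 206 + K + V
1/(f(1 + 5*3, -1) - 7434) = 1/((206 + (1 + 5*3) - 1) - 7434) = 1/((206 + (1 + 15) - 1) - 7434) = 1/((206 + 16 - 1) - 7434) = 1/(221 - 7434) = 1/(-7213) = -1/7213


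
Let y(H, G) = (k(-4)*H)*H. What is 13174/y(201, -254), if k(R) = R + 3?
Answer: -13174/40401 ≈ -0.32608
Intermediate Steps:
k(R) = 3 + R
y(H, G) = -H² (y(H, G) = ((3 - 4)*H)*H = (-H)*H = -H²)
13174/y(201, -254) = 13174/((-1*201²)) = 13174/((-1*40401)) = 13174/(-40401) = 13174*(-1/40401) = -13174/40401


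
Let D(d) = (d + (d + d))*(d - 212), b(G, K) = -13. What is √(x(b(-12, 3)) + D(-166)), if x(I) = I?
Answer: √188231 ≈ 433.86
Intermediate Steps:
D(d) = 3*d*(-212 + d) (D(d) = (d + 2*d)*(-212 + d) = (3*d)*(-212 + d) = 3*d*(-212 + d))
√(x(b(-12, 3)) + D(-166)) = √(-13 + 3*(-166)*(-212 - 166)) = √(-13 + 3*(-166)*(-378)) = √(-13 + 188244) = √188231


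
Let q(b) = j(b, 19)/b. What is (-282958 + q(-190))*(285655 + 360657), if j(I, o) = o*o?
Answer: -914401894444/5 ≈ -1.8288e+11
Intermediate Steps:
j(I, o) = o²
q(b) = 361/b (q(b) = 19²/b = 361/b)
(-282958 + q(-190))*(285655 + 360657) = (-282958 + 361/(-190))*(285655 + 360657) = (-282958 + 361*(-1/190))*646312 = (-282958 - 19/10)*646312 = -2829599/10*646312 = -914401894444/5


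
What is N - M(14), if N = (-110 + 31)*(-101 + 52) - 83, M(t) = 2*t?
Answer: 3760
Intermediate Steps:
N = 3788 (N = -79*(-49) - 83 = 3871 - 83 = 3788)
N - M(14) = 3788 - 2*14 = 3788 - 1*28 = 3788 - 28 = 3760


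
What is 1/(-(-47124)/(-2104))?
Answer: -526/11781 ≈ -0.044648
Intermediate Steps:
1/(-(-47124)/(-2104)) = 1/(-(-47124)*(-1)/2104) = 1/(-102*231/1052) = 1/(-11781/526) = -526/11781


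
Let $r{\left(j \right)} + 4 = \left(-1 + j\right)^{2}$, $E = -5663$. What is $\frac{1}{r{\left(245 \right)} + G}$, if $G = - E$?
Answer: $\frac{1}{65195} \approx 1.5339 \cdot 10^{-5}$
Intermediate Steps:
$r{\left(j \right)} = -4 + \left(-1 + j\right)^{2}$
$G = 5663$ ($G = \left(-1\right) \left(-5663\right) = 5663$)
$\frac{1}{r{\left(245 \right)} + G} = \frac{1}{\left(-4 + \left(-1 + 245\right)^{2}\right) + 5663} = \frac{1}{\left(-4 + 244^{2}\right) + 5663} = \frac{1}{\left(-4 + 59536\right) + 5663} = \frac{1}{59532 + 5663} = \frac{1}{65195}$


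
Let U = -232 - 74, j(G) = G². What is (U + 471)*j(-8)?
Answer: 10560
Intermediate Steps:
U = -306
(U + 471)*j(-8) = (-306 + 471)*(-8)² = 165*64 = 10560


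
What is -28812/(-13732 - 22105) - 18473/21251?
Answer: -49733089/761572087 ≈ -0.065303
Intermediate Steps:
-28812/(-13732 - 22105) - 18473/21251 = -28812/(-35837) - 18473*1/21251 = -28812*(-1/35837) - 18473/21251 = 28812/35837 - 18473/21251 = -49733089/761572087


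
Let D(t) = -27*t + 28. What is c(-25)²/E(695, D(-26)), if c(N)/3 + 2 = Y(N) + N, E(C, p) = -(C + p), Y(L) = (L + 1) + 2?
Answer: -7203/475 ≈ -15.164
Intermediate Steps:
Y(L) = 3 + L (Y(L) = (1 + L) + 2 = 3 + L)
D(t) = 28 - 27*t
E(C, p) = -C - p
c(N) = 3 + 6*N (c(N) = -6 + 3*((3 + N) + N) = -6 + 3*(3 + 2*N) = -6 + (9 + 6*N) = 3 + 6*N)
c(-25)²/E(695, D(-26)) = (3 + 6*(-25))²/(-1*695 - (28 - 27*(-26))) = (3 - 150)²/(-695 - (28 + 702)) = (-147)²/(-695 - 1*730) = 21609/(-695 - 730) = 21609/(-1425) = 21609*(-1/1425) = -7203/475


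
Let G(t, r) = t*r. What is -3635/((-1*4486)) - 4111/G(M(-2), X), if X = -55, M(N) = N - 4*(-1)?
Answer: 4710449/123365 ≈ 38.183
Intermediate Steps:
M(N) = 4 + N (M(N) = N + 4 = 4 + N)
G(t, r) = r*t
-3635/((-1*4486)) - 4111/G(M(-2), X) = -3635/((-1*4486)) - 4111*(-1/(55*(4 - 2))) = -3635/(-4486) - 4111/((-55*2)) = -3635*(-1/4486) - 4111/(-110) = 3635/4486 - 4111*(-1/110) = 3635/4486 + 4111/110 = 4710449/123365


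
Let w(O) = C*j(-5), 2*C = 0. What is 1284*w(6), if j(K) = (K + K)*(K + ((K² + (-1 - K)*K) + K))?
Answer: 0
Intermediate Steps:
C = 0 (C = (½)*0 = 0)
j(K) = 2*K*(K² + 2*K + K*(-1 - K)) (j(K) = (2*K)*(K + ((K² + K*(-1 - K)) + K)) = (2*K)*(K + (K + K² + K*(-1 - K))) = (2*K)*(K² + 2*K + K*(-1 - K)) = 2*K*(K² + 2*K + K*(-1 - K)))
w(O) = 0 (w(O) = 0*(2*(-5)²) = 0*(2*25) = 0*50 = 0)
1284*w(6) = 1284*0 = 0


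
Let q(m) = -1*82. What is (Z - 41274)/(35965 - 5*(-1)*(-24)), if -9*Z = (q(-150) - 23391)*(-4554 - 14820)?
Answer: -151712456/107535 ≈ -1410.8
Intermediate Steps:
q(m) = -82
Z = -151588634/3 (Z = -(-82 - 23391)*(-4554 - 14820)/9 = -(-23473)*(-19374)/9 = -⅑*454765902 = -151588634/3 ≈ -5.0530e+7)
(Z - 41274)/(35965 - 5*(-1)*(-24)) = (-151588634/3 - 41274)/(35965 - 5*(-1)*(-24)) = -151712456/(3*(35965 + 5*(-24))) = -151712456/(3*(35965 - 120)) = -151712456/3/35845 = -151712456/3*1/35845 = -151712456/107535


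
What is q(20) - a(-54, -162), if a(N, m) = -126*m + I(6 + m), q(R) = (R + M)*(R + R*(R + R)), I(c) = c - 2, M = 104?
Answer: 81426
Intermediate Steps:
I(c) = -2 + c
q(R) = (104 + R)*(R + 2*R²) (q(R) = (R + 104)*(R + R*(R + R)) = (104 + R)*(R + R*(2*R)) = (104 + R)*(R + 2*R²))
a(N, m) = 4 - 125*m (a(N, m) = -126*m + (-2 + (6 + m)) = -126*m + (4 + m) = 4 - 125*m)
q(20) - a(-54, -162) = 20*(104 + 2*20² + 209*20) - (4 - 125*(-162)) = 20*(104 + 2*400 + 4180) - (4 + 20250) = 20*(104 + 800 + 4180) - 1*20254 = 20*5084 - 20254 = 101680 - 20254 = 81426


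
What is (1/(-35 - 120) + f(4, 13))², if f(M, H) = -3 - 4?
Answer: 1179396/24025 ≈ 49.090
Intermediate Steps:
f(M, H) = -7
(1/(-35 - 120) + f(4, 13))² = (1/(-35 - 120) - 7)² = (1/(-155) - 7)² = (-1/155 - 7)² = (-1086/155)² = 1179396/24025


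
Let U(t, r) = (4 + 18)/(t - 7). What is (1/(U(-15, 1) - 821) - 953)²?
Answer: 613663856689/675684 ≈ 9.0821e+5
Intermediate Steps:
U(t, r) = 22/(-7 + t)
(1/(U(-15, 1) - 821) - 953)² = (1/(22/(-7 - 15) - 821) - 953)² = (1/(22/(-22) - 821) - 953)² = (1/(22*(-1/22) - 821) - 953)² = (1/(-1 - 821) - 953)² = (1/(-822) - 953)² = (-1/822 - 953)² = (-783367/822)² = 613663856689/675684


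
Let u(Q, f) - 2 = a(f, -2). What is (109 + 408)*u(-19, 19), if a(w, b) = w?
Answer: 10857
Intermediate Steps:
u(Q, f) = 2 + f
(109 + 408)*u(-19, 19) = (109 + 408)*(2 + 19) = 517*21 = 10857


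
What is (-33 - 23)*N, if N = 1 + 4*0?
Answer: -56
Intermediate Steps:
N = 1 (N = 1 + 0 = 1)
(-33 - 23)*N = (-33 - 23)*1 = -56*1 = -56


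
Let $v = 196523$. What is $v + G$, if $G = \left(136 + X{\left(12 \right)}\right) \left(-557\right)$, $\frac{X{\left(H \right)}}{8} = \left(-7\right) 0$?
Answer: $120771$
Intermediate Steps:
$X{\left(H \right)} = 0$ ($X{\left(H \right)} = 8 \left(\left(-7\right) 0\right) = 8 \cdot 0 = 0$)
$G = -75752$ ($G = \left(136 + 0\right) \left(-557\right) = 136 \left(-557\right) = -75752$)
$v + G = 196523 - 75752 = 120771$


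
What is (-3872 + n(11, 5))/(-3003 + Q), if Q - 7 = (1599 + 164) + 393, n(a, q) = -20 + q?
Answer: 3887/840 ≈ 4.6274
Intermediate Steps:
Q = 2163 (Q = 7 + ((1599 + 164) + 393) = 7 + (1763 + 393) = 7 + 2156 = 2163)
(-3872 + n(11, 5))/(-3003 + Q) = (-3872 + (-20 + 5))/(-3003 + 2163) = (-3872 - 15)/(-840) = -3887*(-1/840) = 3887/840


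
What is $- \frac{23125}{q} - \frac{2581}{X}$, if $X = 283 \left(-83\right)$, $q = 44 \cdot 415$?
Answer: $- \frac{1195311}{1033516} \approx -1.1565$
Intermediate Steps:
$q = 18260$
$X = -23489$
$- \frac{23125}{q} - \frac{2581}{X} = - \frac{23125}{18260} - \frac{2581}{-23489} = \left(-23125\right) \frac{1}{18260} - - \frac{2581}{23489} = - \frac{4625}{3652} + \frac{2581}{23489} = - \frac{1195311}{1033516}$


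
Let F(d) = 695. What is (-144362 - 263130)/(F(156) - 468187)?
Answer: 101873/116873 ≈ 0.87166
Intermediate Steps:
(-144362 - 263130)/(F(156) - 468187) = (-144362 - 263130)/(695 - 468187) = -407492/(-467492) = -407492*(-1/467492) = 101873/116873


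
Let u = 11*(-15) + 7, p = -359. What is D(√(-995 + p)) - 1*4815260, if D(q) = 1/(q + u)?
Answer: -63364006419/13159 - I*√1354/26318 ≈ -4.8153e+6 - 0.0013982*I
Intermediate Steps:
u = -158 (u = -165 + 7 = -158)
D(q) = 1/(-158 + q) (D(q) = 1/(q - 158) = 1/(-158 + q))
D(√(-995 + p)) - 1*4815260 = 1/(-158 + √(-995 - 359)) - 1*4815260 = 1/(-158 + √(-1354)) - 4815260 = 1/(-158 + I*√1354) - 4815260 = -4815260 + 1/(-158 + I*√1354)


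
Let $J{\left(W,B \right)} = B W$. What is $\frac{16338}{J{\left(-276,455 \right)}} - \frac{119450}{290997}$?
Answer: $- \frac{470353333}{870081030} \approx -0.54059$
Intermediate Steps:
$\frac{16338}{J{\left(-276,455 \right)}} - \frac{119450}{290997} = \frac{16338}{455 \left(-276\right)} - \frac{119450}{290997} = \frac{16338}{-125580} - \frac{119450}{290997} = 16338 \left(- \frac{1}{125580}\right) - \frac{119450}{290997} = - \frac{389}{2990} - \frac{119450}{290997} = - \frac{470353333}{870081030}$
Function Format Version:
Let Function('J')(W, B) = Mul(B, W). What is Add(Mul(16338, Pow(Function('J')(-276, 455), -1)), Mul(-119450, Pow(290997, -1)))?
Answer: Rational(-470353333, 870081030) ≈ -0.54059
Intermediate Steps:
Add(Mul(16338, Pow(Function('J')(-276, 455), -1)), Mul(-119450, Pow(290997, -1))) = Add(Mul(16338, Pow(Mul(455, -276), -1)), Mul(-119450, Pow(290997, -1))) = Add(Mul(16338, Pow(-125580, -1)), Mul(-119450, Rational(1, 290997))) = Add(Mul(16338, Rational(-1, 125580)), Rational(-119450, 290997)) = Add(Rational(-389, 2990), Rational(-119450, 290997)) = Rational(-470353333, 870081030)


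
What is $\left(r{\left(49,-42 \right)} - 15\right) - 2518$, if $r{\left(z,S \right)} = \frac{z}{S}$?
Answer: $- \frac{15205}{6} \approx -2534.2$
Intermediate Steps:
$\left(r{\left(49,-42 \right)} - 15\right) - 2518 = \left(\frac{49}{-42} - 15\right) - 2518 = \left(49 \left(- \frac{1}{42}\right) - 15\right) - 2518 = \left(- \frac{7}{6} - 15\right) - 2518 = - \frac{97}{6} - 2518 = - \frac{15205}{6}$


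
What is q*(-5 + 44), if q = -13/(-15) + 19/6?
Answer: 1573/10 ≈ 157.30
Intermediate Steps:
q = 121/30 (q = -13*(-1/15) + 19*(⅙) = 13/15 + 19/6 = 121/30 ≈ 4.0333)
q*(-5 + 44) = 121*(-5 + 44)/30 = (121/30)*39 = 1573/10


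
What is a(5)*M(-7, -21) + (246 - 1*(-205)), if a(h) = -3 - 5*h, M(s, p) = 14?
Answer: 59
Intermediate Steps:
a(5)*M(-7, -21) + (246 - 1*(-205)) = (-3 - 5*5)*14 + (246 - 1*(-205)) = (-3 - 25)*14 + (246 + 205) = -28*14 + 451 = -392 + 451 = 59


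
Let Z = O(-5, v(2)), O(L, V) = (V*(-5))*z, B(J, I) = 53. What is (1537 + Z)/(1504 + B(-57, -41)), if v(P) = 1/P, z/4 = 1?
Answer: 509/519 ≈ 0.98073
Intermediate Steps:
z = 4 (z = 4*1 = 4)
v(P) = 1/P
O(L, V) = -20*V (O(L, V) = (V*(-5))*4 = -5*V*4 = -20*V)
Z = -10 (Z = -20/2 = -20*½ = -10)
(1537 + Z)/(1504 + B(-57, -41)) = (1537 - 10)/(1504 + 53) = 1527/1557 = 1527*(1/1557) = 509/519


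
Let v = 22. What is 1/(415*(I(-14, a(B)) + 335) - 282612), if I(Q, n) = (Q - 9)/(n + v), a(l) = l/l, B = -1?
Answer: -1/144002 ≈ -6.9443e-6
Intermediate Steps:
a(l) = 1
I(Q, n) = (-9 + Q)/(22 + n) (I(Q, n) = (Q - 9)/(n + 22) = (-9 + Q)/(22 + n))
1/(415*(I(-14, a(B)) + 335) - 282612) = 1/(415*((-9 - 14)/(22 + 1) + 335) - 282612) = 1/(415*(-23/23 + 335) - 282612) = 1/(415*((1/23)*(-23) + 335) - 282612) = 1/(415*(-1 + 335) - 282612) = 1/(415*334 - 282612) = 1/(138610 - 282612) = 1/(-144002) = -1/144002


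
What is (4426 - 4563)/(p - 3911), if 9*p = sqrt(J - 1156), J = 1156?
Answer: 137/3911 ≈ 0.035029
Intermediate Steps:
p = 0 (p = sqrt(1156 - 1156)/9 = sqrt(0)/9 = (1/9)*0 = 0)
(4426 - 4563)/(p - 3911) = (4426 - 4563)/(0 - 3911) = -137/(-3911) = -137*(-1/3911) = 137/3911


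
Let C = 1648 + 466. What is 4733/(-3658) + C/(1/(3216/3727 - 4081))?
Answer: -117593386962943/13633366 ≈ -8.6254e+6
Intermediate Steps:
C = 2114
4733/(-3658) + C/(1/(3216/3727 - 4081)) = 4733/(-3658) + 2114/(1/(3216/3727 - 4081)) = 4733*(-1/3658) + 2114/(1/(3216*(1/3727) - 4081)) = -4733/3658 + 2114/(1/(3216/3727 - 4081)) = -4733/3658 + 2114/(1/(-15206671/3727)) = -4733/3658 + 2114/(-3727/15206671) = -4733/3658 + 2114*(-15206671/3727) = -4733/3658 - 32146902494/3727 = -117593386962943/13633366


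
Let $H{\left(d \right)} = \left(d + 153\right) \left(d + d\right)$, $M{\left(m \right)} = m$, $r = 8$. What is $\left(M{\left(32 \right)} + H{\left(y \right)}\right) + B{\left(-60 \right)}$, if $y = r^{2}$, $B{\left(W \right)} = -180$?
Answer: $27628$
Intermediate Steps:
$y = 64$ ($y = 8^{2} = 64$)
$H{\left(d \right)} = 2 d \left(153 + d\right)$ ($H{\left(d \right)} = \left(153 + d\right) 2 d = 2 d \left(153 + d\right)$)
$\left(M{\left(32 \right)} + H{\left(y \right)}\right) + B{\left(-60 \right)} = \left(32 + 2 \cdot 64 \left(153 + 64\right)\right) - 180 = \left(32 + 2 \cdot 64 \cdot 217\right) - 180 = \left(32 + 27776\right) - 180 = 27808 - 180 = 27628$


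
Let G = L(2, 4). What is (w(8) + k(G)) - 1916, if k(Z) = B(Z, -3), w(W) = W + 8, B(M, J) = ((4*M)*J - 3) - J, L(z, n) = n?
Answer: -1948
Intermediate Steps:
G = 4
B(M, J) = -3 - J + 4*J*M (B(M, J) = (4*J*M - 3) - J = (-3 + 4*J*M) - J = -3 - J + 4*J*M)
w(W) = 8 + W
k(Z) = -12*Z (k(Z) = -3 - 1*(-3) + 4*(-3)*Z = -3 + 3 - 12*Z = -12*Z)
(w(8) + k(G)) - 1916 = ((8 + 8) - 12*4) - 1916 = (16 - 48) - 1916 = -32 - 1916 = -1948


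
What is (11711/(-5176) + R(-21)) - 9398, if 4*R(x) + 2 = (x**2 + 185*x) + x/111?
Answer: -1965259729/191512 ≈ -10262.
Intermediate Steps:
R(x) = -1/2 + x**2/4 + 5134*x/111 (R(x) = -1/2 + ((x**2 + 185*x) + x/111)/4 = -1/2 + (x**2 + 20536*x/111)/4 = -1/2 + (x**2/4 + 5134*x/111) = -1/2 + x**2/4 + 5134*x/111)
(11711/(-5176) + R(-21)) - 9398 = (11711/(-5176) + (-1/2 + (1/4)*(-21)**2 + (5134/111)*(-21))) - 9398 = (11711*(-1/5176) + (-1/2 + (1/4)*441 - 35938/37)) - 9398 = (-11711/5176 + (-1/2 + 441/4 - 35938/37)) - 9398 = (-11711/5176 - 127509/148) - 9398 = -165429953/191512 - 9398 = -1965259729/191512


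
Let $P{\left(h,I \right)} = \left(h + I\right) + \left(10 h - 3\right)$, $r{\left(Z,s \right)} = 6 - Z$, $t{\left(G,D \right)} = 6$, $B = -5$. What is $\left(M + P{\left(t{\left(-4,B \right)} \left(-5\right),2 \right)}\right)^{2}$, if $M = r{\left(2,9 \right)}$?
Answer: $106929$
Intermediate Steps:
$M = 4$ ($M = 6 - 2 = 4$)
$P{\left(h,I \right)} = -3 + I + 11 h$ ($P{\left(h,I \right)} = \left(I + h\right) + \left(-3 + 10 h\right) = -3 + I + 11 h$)
$\left(M + P{\left(t{\left(-4,B \right)} \left(-5\right),2 \right)}\right)^{2} = \left(4 + \left(-3 + 2 + 11 \cdot 6 \left(-5\right)\right)\right)^{2} = \left(4 + \left(-3 + 2 + 11 \left(-30\right)\right)\right)^{2} = \left(4 - 331\right)^{2} = \left(-327\right)^{2} = 106929$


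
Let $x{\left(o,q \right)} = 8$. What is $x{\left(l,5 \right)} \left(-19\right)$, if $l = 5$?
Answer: $-152$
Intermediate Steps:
$x{\left(l,5 \right)} \left(-19\right) = 8 \left(-19\right) = -152$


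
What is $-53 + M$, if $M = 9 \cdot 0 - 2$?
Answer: $-55$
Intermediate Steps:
$M = -2$ ($M = 0 - 2 = -2$)
$-53 + M = -53 - 2 = -55$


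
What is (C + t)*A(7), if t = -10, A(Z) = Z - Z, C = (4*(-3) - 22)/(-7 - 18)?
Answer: 0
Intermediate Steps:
C = 34/25 (C = (-12 - 22)/(-25) = -34*(-1/25) = 34/25 ≈ 1.3600)
A(Z) = 0
(C + t)*A(7) = (34/25 - 10)*0 = -216/25*0 = 0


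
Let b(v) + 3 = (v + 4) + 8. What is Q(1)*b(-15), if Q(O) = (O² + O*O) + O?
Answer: -18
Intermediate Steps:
b(v) = 9 + v (b(v) = -3 + ((v + 4) + 8) = -3 + ((4 + v) + 8) = -3 + (12 + v) = 9 + v)
Q(O) = O + 2*O² (Q(O) = (O² + O²) + O = 2*O² + O = O + 2*O²)
Q(1)*b(-15) = (1*(1 + 2*1))*(9 - 15) = (1*(1 + 2))*(-6) = (1*3)*(-6) = 3*(-6) = -18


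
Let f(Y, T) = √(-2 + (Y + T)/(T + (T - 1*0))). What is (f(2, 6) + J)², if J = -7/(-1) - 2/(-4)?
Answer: 659/12 + 10*I*√3 ≈ 54.917 + 17.32*I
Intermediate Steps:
J = 15/2 (J = -7*(-1) - 2*(-¼) = 7 + ½ = 15/2 ≈ 7.5000)
f(Y, T) = √(-2 + (T + Y)/(2*T)) (f(Y, T) = √(-2 + (T + Y)/(T + (T + 0))) = √(-2 + (T + Y)/(T + T)) = √(-2 + (T + Y)/((2*T))) = √(-2 + (T + Y)*(1/(2*T))) = √(-2 + (T + Y)/(2*T)))
(f(2, 6) + J)² = (√(-6 + 2*2/6)/2 + 15/2)² = (√(-6 + 2*2*(⅙))/2 + 15/2)² = (√(-6 + ⅔)/2 + 15/2)² = (√(-16/3)/2 + 15/2)² = ((4*I*√3/3)/2 + 15/2)² = (2*I*√3/3 + 15/2)² = (15/2 + 2*I*√3/3)²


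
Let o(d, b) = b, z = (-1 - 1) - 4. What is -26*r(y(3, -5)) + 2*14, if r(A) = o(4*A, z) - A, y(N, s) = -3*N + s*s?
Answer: 600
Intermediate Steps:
z = -6 (z = -2 - 4 = -6)
y(N, s) = s**2 - 3*N (y(N, s) = -3*N + s**2 = s**2 - 3*N)
r(A) = -6 - A
-26*r(y(3, -5)) + 2*14 = -26*(-6 - ((-5)**2 - 3*3)) + 2*14 = -26*(-6 - (25 - 9)) + 28 = -26*(-6 - 1*16) + 28 = -26*(-6 - 16) + 28 = -26*(-22) + 28 = 572 + 28 = 600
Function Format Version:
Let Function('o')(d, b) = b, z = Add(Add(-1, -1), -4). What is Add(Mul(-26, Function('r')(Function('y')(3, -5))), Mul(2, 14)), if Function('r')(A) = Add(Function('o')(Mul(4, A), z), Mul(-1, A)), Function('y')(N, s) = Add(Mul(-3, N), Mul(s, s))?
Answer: 600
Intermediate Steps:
z = -6 (z = Add(-2, -4) = -6)
Function('y')(N, s) = Add(Pow(s, 2), Mul(-3, N)) (Function('y')(N, s) = Add(Mul(-3, N), Pow(s, 2)) = Add(Pow(s, 2), Mul(-3, N)))
Function('r')(A) = Add(-6, Mul(-1, A))
Add(Mul(-26, Function('r')(Function('y')(3, -5))), Mul(2, 14)) = Add(Mul(-26, Add(-6, Mul(-1, Add(Pow(-5, 2), Mul(-3, 3))))), Mul(2, 14)) = Add(Mul(-26, Add(-6, Mul(-1, Add(25, -9)))), 28) = Add(Mul(-26, Add(-6, Mul(-1, 16))), 28) = Add(Mul(-26, Add(-6, -16)), 28) = Add(Mul(-26, -22), 28) = Add(572, 28) = 600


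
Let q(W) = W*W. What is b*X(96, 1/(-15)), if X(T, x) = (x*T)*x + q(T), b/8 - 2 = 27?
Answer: 160365824/75 ≈ 2.1382e+6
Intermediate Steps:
q(W) = W²
b = 232 (b = 16 + 8*27 = 16 + 216 = 232)
X(T, x) = T² + T*x² (X(T, x) = (x*T)*x + T² = (T*x)*x + T² = T*x² + T² = T² + T*x²)
b*X(96, 1/(-15)) = 232*(96*(96 + (1/(-15))²)) = 232*(96*(96 + (-1/15)²)) = 232*(96*(96 + 1/225)) = 232*(96*(21601/225)) = 232*(691232/75) = 160365824/75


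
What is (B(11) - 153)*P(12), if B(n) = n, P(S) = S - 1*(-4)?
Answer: -2272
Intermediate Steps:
P(S) = 4 + S (P(S) = S + 4 = 4 + S)
(B(11) - 153)*P(12) = (11 - 153)*(4 + 12) = -142*16 = -2272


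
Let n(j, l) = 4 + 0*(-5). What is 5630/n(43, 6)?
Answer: 2815/2 ≈ 1407.5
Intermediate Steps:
n(j, l) = 4 (n(j, l) = 4 + 0 = 4)
5630/n(43, 6) = 5630/4 = 5630*(¼) = 2815/2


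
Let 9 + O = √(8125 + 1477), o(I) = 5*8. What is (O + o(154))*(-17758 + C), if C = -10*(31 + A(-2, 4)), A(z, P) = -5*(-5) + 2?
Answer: -568478 - 18338*√9602 ≈ -2.3654e+6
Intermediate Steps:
o(I) = 40
O = -9 + √9602 (O = -9 + √(8125 + 1477) = -9 + √9602 ≈ 88.990)
A(z, P) = 27 (A(z, P) = 25 + 2 = 27)
C = -580 (C = -10*(31 + 27) = -10*58 = -580)
(O + o(154))*(-17758 + C) = ((-9 + √9602) + 40)*(-17758 - 580) = (31 + √9602)*(-18338) = -568478 - 18338*√9602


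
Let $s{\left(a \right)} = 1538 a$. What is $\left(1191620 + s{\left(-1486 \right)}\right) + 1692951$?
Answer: $599103$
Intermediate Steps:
$\left(1191620 + s{\left(-1486 \right)}\right) + 1692951 = \left(1191620 + 1538 \left(-1486\right)\right) + 1692951 = \left(1191620 - 2285468\right) + 1692951 = -1093848 + 1692951 = 599103$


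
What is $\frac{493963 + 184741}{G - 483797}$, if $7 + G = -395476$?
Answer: $- \frac{42419}{54955} \approx -0.77189$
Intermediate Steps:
$G = -395483$ ($G = -7 - 395476 = -395483$)
$\frac{493963 + 184741}{G - 483797} = \frac{493963 + 184741}{-395483 - 483797} = \frac{678704}{-879280} = 678704 \left(- \frac{1}{879280}\right) = - \frac{42419}{54955}$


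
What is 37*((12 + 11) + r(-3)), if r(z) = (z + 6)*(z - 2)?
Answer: 296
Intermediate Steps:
r(z) = (-2 + z)*(6 + z) (r(z) = (6 + z)*(-2 + z) = (-2 + z)*(6 + z))
37*((12 + 11) + r(-3)) = 37*((12 + 11) + (-12 + (-3)² + 4*(-3))) = 37*(23 + (-12 + 9 - 12)) = 37*(23 - 15) = 37*8 = 296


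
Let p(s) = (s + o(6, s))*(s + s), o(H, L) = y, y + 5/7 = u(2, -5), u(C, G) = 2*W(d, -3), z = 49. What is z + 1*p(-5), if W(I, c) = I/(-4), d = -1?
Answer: 708/7 ≈ 101.14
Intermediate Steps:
W(I, c) = -I/4 (W(I, c) = I*(-¼) = -I/4)
u(C, G) = ½ (u(C, G) = 2*(-¼*(-1)) = 2*(¼) = ½)
y = -3/14 (y = -5/7 + ½ = -3/14 ≈ -0.21429)
o(H, L) = -3/14
p(s) = 2*s*(-3/14 + s) (p(s) = (s - 3/14)*(s + s) = (-3/14 + s)*(2*s) = 2*s*(-3/14 + s))
z + 1*p(-5) = 49 + 1*((⅐)*(-5)*(-3 + 14*(-5))) = 49 + 1*((⅐)*(-5)*(-3 - 70)) = 49 + 1*((⅐)*(-5)*(-73)) = 49 + 1*(365/7) = 49 + 365/7 = 708/7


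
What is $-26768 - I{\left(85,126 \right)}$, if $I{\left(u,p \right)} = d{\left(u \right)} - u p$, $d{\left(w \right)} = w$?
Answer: $-16143$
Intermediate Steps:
$I{\left(u,p \right)} = u - p u$ ($I{\left(u,p \right)} = u - u p = u - p u$)
$-26768 - I{\left(85,126 \right)} = -26768 - 85 \left(1 - 126\right) = -26768 - 85 \left(-125\right) = -26768 - -10625 = -26768 + 10625 = -16143$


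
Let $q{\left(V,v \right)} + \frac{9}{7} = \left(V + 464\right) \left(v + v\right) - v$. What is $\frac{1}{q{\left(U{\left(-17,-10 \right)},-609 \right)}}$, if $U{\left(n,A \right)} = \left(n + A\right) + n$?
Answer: $- \frac{7}{3576666} \approx -1.9571 \cdot 10^{-6}$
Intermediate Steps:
$U{\left(n,A \right)} = A + 2 n$ ($U{\left(n,A \right)} = \left(A + n\right) + n = A + 2 n$)
$q{\left(V,v \right)} = - \frac{9}{7} - v + 2 v \left(464 + V\right)$ ($q{\left(V,v \right)} = - \frac{9}{7} - \left(v - \left(V + 464\right) \left(v + v\right)\right) = - \frac{9}{7} - \left(v - \left(464 + V\right) 2 v\right) = - \frac{9}{7} + \left(2 v \left(464 + V\right) - v\right) = - \frac{9}{7} + \left(- v + 2 v \left(464 + V\right)\right) = - \frac{9}{7} - v + 2 v \left(464 + V\right)$)
$\frac{1}{q{\left(U{\left(-17,-10 \right)},-609 \right)}} = \frac{1}{- \frac{9}{7} + 927 \left(-609\right) + 2 \left(-10 + 2 \left(-17\right)\right) \left(-609\right)} = \frac{1}{- \frac{9}{7} - 564543 + 2 \left(-10 - 34\right) \left(-609\right)} = \frac{1}{- \frac{9}{7} - 564543 + 2 \left(-44\right) \left(-609\right)} = \frac{1}{- \frac{9}{7} - 564543 + 53592} = \frac{1}{- \frac{3576666}{7}} = - \frac{7}{3576666}$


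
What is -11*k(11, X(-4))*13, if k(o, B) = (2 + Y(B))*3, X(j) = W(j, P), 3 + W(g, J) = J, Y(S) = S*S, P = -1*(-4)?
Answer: -1287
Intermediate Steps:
P = 4
Y(S) = S²
W(g, J) = -3 + J
X(j) = 1 (X(j) = -3 + 4 = 1)
k(o, B) = 6 + 3*B² (k(o, B) = (2 + B²)*3 = 6 + 3*B²)
-11*k(11, X(-4))*13 = -11*(6 + 3*1²)*13 = -11*(6 + 3*1)*13 = -11*(6 + 3)*13 = -11*9*13 = -99*13 = -1287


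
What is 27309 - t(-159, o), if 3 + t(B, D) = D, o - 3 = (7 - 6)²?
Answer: 27308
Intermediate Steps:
o = 4 (o = 3 + (7 - 6)² = 3 + 1² = 3 + 1 = 4)
t(B, D) = -3 + D
27309 - t(-159, o) = 27309 - (-3 + 4) = 27309 - 1*1 = 27309 - 1 = 27308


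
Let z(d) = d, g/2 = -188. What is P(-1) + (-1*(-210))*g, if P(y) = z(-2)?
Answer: -78962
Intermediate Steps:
g = -376 (g = 2*(-188) = -376)
P(y) = -2
P(-1) + (-1*(-210))*g = -2 - 1*(-210)*(-376) = -2 + 210*(-376) = -2 - 78960 = -78962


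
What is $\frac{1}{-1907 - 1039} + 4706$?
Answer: $\frac{13863875}{2946} \approx 4706.0$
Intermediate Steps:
$\frac{1}{-1907 - 1039} + 4706 = \frac{1}{-2946} + 4706 = - \frac{1}{2946} + 4706 = \frac{13863875}{2946}$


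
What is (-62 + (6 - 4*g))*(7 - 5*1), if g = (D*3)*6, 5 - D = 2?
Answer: -544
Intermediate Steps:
D = 3 (D = 5 - 1*2 = 5 - 2 = 3)
g = 54 (g = (3*3)*6 = 9*6 = 54)
(-62 + (6 - 4*g))*(7 - 5*1) = (-62 + (6 - 4*54))*(7 - 5*1) = (-62 + (6 - 216))*(7 - 5) = (-62 - 210)*2 = -272*2 = -544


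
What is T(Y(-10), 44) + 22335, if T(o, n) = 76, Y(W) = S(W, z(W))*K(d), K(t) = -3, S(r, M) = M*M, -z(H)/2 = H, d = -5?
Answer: 22411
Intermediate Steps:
z(H) = -2*H
S(r, M) = M**2
Y(W) = -12*W**2 (Y(W) = (-2*W)**2*(-3) = (4*W**2)*(-3) = -12*W**2)
T(Y(-10), 44) + 22335 = 76 + 22335 = 22411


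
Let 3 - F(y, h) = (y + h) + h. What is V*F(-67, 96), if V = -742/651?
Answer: 12932/93 ≈ 139.05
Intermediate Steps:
F(y, h) = 3 - y - 2*h (F(y, h) = 3 - ((y + h) + h) = 3 - ((h + y) + h) = 3 - (y + 2*h) = 3 + (-y - 2*h) = 3 - y - 2*h)
V = -106/93 (V = -742*1/651 = -106/93 ≈ -1.1398)
V*F(-67, 96) = -106*(3 - 1*(-67) - 2*96)/93 = -106*(3 + 67 - 192)/93 = -106/93*(-122) = 12932/93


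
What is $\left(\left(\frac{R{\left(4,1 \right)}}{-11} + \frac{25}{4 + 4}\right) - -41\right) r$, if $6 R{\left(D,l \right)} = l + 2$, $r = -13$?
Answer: $- \frac{50427}{88} \approx -573.03$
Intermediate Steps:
$R{\left(D,l \right)} = \frac{1}{3} + \frac{l}{6}$ ($R{\left(D,l \right)} = \frac{l + 2}{6} = \frac{2 + l}{6} = \frac{1}{3} + \frac{l}{6}$)
$\left(\left(\frac{R{\left(4,1 \right)}}{-11} + \frac{25}{4 + 4}\right) - -41\right) r = \left(\left(\frac{\frac{1}{3} + \frac{1}{6} \cdot 1}{-11} + \frac{25}{4 + 4}\right) - -41\right) \left(-13\right) = \left(\left(\left(\frac{1}{3} + \frac{1}{6}\right) \left(- \frac{1}{11}\right) + \frac{25}{8}\right) + 41\right) \left(-13\right) = \left(\left(\frac{1}{2} \left(- \frac{1}{11}\right) + 25 \cdot \frac{1}{8}\right) + 41\right) \left(-13\right) = \left(\left(- \frac{1}{22} + \frac{25}{8}\right) + 41\right) \left(-13\right) = \left(\frac{271}{88} + 41\right) \left(-13\right) = \frac{3879}{88} \left(-13\right) = - \frac{50427}{88}$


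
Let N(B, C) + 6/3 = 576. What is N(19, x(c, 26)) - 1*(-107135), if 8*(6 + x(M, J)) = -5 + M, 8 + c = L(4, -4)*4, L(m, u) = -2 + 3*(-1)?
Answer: 107709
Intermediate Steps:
L(m, u) = -5 (L(m, u) = -2 - 3 = -5)
c = -28 (c = -8 - 5*4 = -8 - 20 = -28)
x(M, J) = -53/8 + M/8 (x(M, J) = -6 + (-5 + M)/8 = -6 + (-5/8 + M/8) = -53/8 + M/8)
N(B, C) = 574 (N(B, C) = -2 + 576 = 574)
N(19, x(c, 26)) - 1*(-107135) = 574 - 1*(-107135) = 574 + 107135 = 107709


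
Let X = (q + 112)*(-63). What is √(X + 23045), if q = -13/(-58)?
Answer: √53739494/58 ≈ 126.39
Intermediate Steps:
q = 13/58 (q = -13*(-1/58) = 13/58 ≈ 0.22414)
X = -410067/58 (X = (13/58 + 112)*(-63) = (6509/58)*(-63) = -410067/58 ≈ -7070.1)
√(X + 23045) = √(-410067/58 + 23045) = √(926543/58) = √53739494/58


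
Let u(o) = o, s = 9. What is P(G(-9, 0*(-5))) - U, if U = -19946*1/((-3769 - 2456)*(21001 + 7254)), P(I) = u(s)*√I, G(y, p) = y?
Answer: -19946/175887375 + 27*I ≈ -0.0001134 + 27.0*I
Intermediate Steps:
P(I) = 9*√I
U = 19946/175887375 (U = -19946/((-6225*28255)) = -19946/(-175887375) = -19946*(-1/175887375) = 19946/175887375 ≈ 0.00011340)
P(G(-9, 0*(-5))) - U = 9*√(-9) - 1*19946/175887375 = 9*(3*I) - 19946/175887375 = 27*I - 19946/175887375 = -19946/175887375 + 27*I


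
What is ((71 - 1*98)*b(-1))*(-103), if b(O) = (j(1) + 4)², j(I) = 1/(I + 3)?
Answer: 803709/16 ≈ 50232.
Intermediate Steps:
j(I) = 1/(3 + I)
b(O) = 289/16 (b(O) = (1/(3 + 1) + 4)² = (1/4 + 4)² = (¼ + 4)² = (17/4)² = 289/16)
((71 - 1*98)*b(-1))*(-103) = ((71 - 1*98)*(289/16))*(-103) = ((71 - 98)*(289/16))*(-103) = -27*289/16*(-103) = -7803/16*(-103) = 803709/16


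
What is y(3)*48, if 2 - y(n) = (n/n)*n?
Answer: -48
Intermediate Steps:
y(n) = 2 - n (y(n) = 2 - n/n*n = 2 - n)
y(3)*48 = (2 - 1*3)*48 = (2 - 3)*48 = -1*48 = -48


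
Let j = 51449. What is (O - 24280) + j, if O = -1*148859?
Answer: -121690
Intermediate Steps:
O = -148859
(O - 24280) + j = (-148859 - 24280) + 51449 = -173139 + 51449 = -121690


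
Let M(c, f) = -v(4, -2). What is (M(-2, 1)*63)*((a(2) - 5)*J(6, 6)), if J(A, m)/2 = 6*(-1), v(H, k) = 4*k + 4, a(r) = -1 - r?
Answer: 24192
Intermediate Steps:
v(H, k) = 4 + 4*k
J(A, m) = -12 (J(A, m) = 2*(6*(-1)) = 2*(-6) = -12)
M(c, f) = 4 (M(c, f) = -(4 + 4*(-2)) = -(4 - 8) = -1*(-4) = 4)
(M(-2, 1)*63)*((a(2) - 5)*J(6, 6)) = (4*63)*(((-1 - 1*2) - 5)*(-12)) = 252*(((-1 - 2) - 5)*(-12)) = 252*((-3 - 5)*(-12)) = 252*(-8*(-12)) = 252*96 = 24192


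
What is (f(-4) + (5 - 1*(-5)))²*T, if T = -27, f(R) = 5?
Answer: -6075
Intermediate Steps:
(f(-4) + (5 - 1*(-5)))²*T = (5 + (5 - 1*(-5)))²*(-27) = (5 + (5 + 5))²*(-27) = (5 + 10)²*(-27) = 15²*(-27) = 225*(-27) = -6075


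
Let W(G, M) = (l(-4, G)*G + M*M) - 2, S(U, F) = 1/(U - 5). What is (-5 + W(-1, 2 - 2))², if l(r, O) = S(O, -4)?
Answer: 1681/36 ≈ 46.694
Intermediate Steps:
S(U, F) = 1/(-5 + U)
l(r, O) = 1/(-5 + O)
W(G, M) = -2 + M² + G/(-5 + G) (W(G, M) = (G/(-5 + G) + M*M) - 2 = (G/(-5 + G) + M²) - 2 = (M² + G/(-5 + G)) - 2 = -2 + M² + G/(-5 + G))
(-5 + W(-1, 2 - 2))² = (-5 + (-1 + (-5 - 1)*(-2 + (2 - 2)²))/(-5 - 1))² = (-5 + (-1 - 6*(-2 + 0²))/(-6))² = (-5 - (-1 - 6*(-2 + 0))/6)² = (-5 - (-1 - 6*(-2))/6)² = (-5 - (-1 + 12)/6)² = (-5 - ⅙*11)² = (-5 - 11/6)² = (-41/6)² = 1681/36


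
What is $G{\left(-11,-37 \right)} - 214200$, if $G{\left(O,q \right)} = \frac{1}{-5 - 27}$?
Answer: $- \frac{6854401}{32} \approx -2.142 \cdot 10^{5}$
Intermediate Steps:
$G{\left(O,q \right)} = - \frac{1}{32}$ ($G{\left(O,q \right)} = \frac{1}{-32} = - \frac{1}{32}$)
$G{\left(-11,-37 \right)} - 214200 = - \frac{1}{32} - 214200 = - \frac{6854401}{32}$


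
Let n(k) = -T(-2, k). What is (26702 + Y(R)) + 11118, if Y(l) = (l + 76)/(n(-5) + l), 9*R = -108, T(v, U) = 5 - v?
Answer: 718516/19 ≈ 37817.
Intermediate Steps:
n(k) = -7 (n(k) = -(5 - 1*(-2)) = -(5 + 2) = -1*7 = -7)
R = -12 (R = (1/9)*(-108) = -12)
Y(l) = (76 + l)/(-7 + l) (Y(l) = (l + 76)/(-7 + l) = (76 + l)/(-7 + l))
(26702 + Y(R)) + 11118 = (26702 + (76 - 12)/(-7 - 12)) + 11118 = (26702 + 64/(-19)) + 11118 = (26702 - 1/19*64) + 11118 = (26702 - 64/19) + 11118 = 507274/19 + 11118 = 718516/19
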